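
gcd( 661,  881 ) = 1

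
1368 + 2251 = 3619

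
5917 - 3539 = 2378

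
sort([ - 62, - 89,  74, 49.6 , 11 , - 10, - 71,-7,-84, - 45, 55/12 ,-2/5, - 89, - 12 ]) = [ - 89,-89 , - 84,-71,-62, - 45, - 12 , - 10,  -  7, - 2/5, 55/12,11 , 49.6,74 ] 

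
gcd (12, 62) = 2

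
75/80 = 15/16 = 0.94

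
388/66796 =97/16699 = 0.01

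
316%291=25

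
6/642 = 1/107 = 0.01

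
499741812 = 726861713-227119901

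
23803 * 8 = 190424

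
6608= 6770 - 162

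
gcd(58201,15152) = 1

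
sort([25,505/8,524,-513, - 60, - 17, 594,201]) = [  -  513 ,-60,-17,25,505/8, 201,524, 594] 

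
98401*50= 4920050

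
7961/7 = 1137 + 2/7= 1137.29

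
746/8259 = 746/8259 = 0.09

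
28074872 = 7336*3827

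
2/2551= 2/2551 = 0.00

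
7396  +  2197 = 9593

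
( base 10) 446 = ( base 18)16E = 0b110111110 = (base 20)126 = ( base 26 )H4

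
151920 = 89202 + 62718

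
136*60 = 8160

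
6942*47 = 326274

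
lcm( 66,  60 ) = 660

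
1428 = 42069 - 40641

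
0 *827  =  0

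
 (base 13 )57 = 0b1001000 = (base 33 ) 26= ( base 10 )72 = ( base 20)3C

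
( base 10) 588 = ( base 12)410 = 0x24c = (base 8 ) 1114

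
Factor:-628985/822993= - 3^ ( - 1 )*5^1 * 7^1 * 41^(-1)*6691^( - 1)*17971^1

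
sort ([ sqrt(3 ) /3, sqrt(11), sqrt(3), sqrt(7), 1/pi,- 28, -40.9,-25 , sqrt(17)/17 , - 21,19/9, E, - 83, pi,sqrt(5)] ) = [ - 83,-40.9, - 28, - 25, - 21,sqrt(17)/17,1/pi, sqrt(3 ) /3,  sqrt(3 ),19/9, sqrt (5 ), sqrt(7),E,pi, sqrt(11 )]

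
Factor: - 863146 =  - 2^1*101^1*4273^1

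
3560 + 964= 4524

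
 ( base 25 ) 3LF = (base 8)4557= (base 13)113A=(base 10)2415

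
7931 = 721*11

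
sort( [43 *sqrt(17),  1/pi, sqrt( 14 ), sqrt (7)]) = [1/pi,sqrt(7), sqrt( 14),43*sqrt(17) ]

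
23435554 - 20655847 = 2779707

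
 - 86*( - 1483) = 127538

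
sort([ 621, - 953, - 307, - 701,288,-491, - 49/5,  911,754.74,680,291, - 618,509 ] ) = [ - 953,-701,  -  618, - 491,-307, - 49/5,288, 291,509,621, 680,754.74,911]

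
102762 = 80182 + 22580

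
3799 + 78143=81942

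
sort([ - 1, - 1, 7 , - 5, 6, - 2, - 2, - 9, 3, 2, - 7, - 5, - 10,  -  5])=[  -  10,-9, - 7, - 5, - 5, - 5, - 2  , - 2, - 1,  -  1, 2,  3, 6, 7]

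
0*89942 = 0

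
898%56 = 2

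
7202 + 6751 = 13953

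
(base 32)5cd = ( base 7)22041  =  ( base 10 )5517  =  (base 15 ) 197C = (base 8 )12615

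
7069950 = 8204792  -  1134842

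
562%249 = 64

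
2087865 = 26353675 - 24265810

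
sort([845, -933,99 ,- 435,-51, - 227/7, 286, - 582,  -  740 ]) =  [ - 933, - 740,  -  582, - 435, - 51, - 227/7, 99, 286,  845 ] 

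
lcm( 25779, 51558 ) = 51558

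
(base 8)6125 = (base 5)100112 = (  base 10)3157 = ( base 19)8E3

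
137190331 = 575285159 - 438094828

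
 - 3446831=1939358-5386189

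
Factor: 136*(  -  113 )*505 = -7760840 = - 2^3*5^1*17^1  *  101^1*113^1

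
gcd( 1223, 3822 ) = 1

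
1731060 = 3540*489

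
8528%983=664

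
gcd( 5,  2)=1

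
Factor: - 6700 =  - 2^2*5^2 * 67^1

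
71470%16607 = 5042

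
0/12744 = 0 = 0.00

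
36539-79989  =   - 43450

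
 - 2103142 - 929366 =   -  3032508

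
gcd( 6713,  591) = 1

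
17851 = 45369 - 27518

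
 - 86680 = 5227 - 91907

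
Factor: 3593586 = 2^1*3^1 * 598931^1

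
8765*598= 5241470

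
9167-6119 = 3048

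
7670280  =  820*9354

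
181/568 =181/568 = 0.32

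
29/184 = 29/184  =  0.16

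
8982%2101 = 578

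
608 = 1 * 608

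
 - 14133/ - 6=2355 + 1/2 = 2355.50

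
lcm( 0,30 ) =0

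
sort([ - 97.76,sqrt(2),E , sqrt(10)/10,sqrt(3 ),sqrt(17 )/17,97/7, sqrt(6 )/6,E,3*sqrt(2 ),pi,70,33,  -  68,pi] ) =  [-97.76,-68 , sqrt(17 ) /17, sqrt(10)/10,  sqrt(6 )/6,sqrt( 2), sqrt(3),E,E, pi, pi,3*sqrt ( 2),97/7, 33 , 70]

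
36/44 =9/11 =0.82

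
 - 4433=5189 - 9622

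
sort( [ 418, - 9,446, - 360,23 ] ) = [-360, - 9,23,418,446 ]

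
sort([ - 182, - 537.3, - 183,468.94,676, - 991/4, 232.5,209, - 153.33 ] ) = [ - 537.3, - 991/4, - 183,  -  182,-153.33,209,232.5,468.94,676]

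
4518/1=4518  =  4518.00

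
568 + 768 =1336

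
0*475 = 0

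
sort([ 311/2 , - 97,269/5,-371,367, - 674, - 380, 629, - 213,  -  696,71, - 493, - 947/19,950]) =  [-696, - 674, - 493, - 380,-371, -213, - 97, -947/19,269/5,71,311/2 , 367,629, 950] 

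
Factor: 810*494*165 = 2^2*3^5* 5^2*11^1*13^1*19^1= 66023100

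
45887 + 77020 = 122907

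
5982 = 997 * 6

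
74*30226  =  2236724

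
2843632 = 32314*88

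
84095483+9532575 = 93628058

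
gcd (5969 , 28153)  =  47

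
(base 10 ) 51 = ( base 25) 21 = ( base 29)1M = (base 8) 63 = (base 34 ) 1h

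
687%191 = 114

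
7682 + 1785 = 9467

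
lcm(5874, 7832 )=23496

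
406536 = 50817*8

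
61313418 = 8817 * 6954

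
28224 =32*882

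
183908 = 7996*23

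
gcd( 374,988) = 2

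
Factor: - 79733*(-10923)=870923559 = 3^1*11^1 * 71^1*331^1*1123^1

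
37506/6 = 6251 = 6251.00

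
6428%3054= 320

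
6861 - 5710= 1151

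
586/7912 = 293/3956 = 0.07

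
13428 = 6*2238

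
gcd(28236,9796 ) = 4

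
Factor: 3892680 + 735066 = 4627746 = 2^1 * 3^3*43^1*1993^1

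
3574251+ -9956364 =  - 6382113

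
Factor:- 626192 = -2^4*7^1 * 5591^1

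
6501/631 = 6501/631 = 10.30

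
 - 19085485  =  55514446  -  74599931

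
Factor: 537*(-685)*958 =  - 2^1*3^1*5^1*137^1*179^1*479^1 = -352395510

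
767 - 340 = 427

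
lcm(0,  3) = 0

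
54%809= 54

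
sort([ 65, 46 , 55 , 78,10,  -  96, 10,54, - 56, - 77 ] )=[ -96,  -  77, - 56, 10,10, 46,  54, 55,65 , 78]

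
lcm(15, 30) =30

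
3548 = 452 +3096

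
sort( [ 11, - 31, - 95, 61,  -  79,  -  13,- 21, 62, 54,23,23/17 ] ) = [  -  95 , - 79, - 31, - 21, - 13, 23/17,11, 23, 54,61, 62]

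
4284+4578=8862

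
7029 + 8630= 15659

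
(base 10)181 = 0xb5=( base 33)5g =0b10110101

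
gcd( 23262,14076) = 6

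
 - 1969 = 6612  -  8581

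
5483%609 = 2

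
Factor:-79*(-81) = 3^4*79^1 = 6399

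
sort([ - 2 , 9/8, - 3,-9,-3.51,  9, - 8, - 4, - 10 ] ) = [ -10, - 9, -8,- 4,- 3.51,-3,- 2,  9/8, 9]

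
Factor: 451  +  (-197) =2^1*127^1 = 254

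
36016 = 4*9004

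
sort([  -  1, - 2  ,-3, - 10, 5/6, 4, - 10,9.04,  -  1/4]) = [ - 10,  -  10,- 3, - 2,-1, - 1/4,  5/6,4, 9.04] 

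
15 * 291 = 4365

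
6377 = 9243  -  2866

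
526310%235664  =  54982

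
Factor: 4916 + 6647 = 31^1*373^1 = 11563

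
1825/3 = 608+1/3 = 608.33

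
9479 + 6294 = 15773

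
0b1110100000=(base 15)41d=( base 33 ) S4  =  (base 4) 32200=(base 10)928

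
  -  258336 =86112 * (-3 ) 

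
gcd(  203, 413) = 7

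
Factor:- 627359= - 131^1*4789^1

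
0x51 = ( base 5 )311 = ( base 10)81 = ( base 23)3C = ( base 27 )30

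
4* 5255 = 21020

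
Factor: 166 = 2^1*83^1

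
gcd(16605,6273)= 369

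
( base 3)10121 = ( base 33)2v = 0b1100001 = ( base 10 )97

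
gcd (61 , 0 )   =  61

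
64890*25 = 1622250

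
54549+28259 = 82808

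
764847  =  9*84983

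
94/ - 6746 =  - 47/3373  =  - 0.01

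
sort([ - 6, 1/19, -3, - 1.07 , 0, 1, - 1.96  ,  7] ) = [-6,-3, - 1.96, - 1.07, 0,  1/19, 1, 7 ]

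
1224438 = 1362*899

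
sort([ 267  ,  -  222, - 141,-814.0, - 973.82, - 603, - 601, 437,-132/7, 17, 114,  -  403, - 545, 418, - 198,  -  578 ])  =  [ - 973.82, - 814.0, - 603,  -  601, - 578, - 545, - 403,  -  222, -198, - 141, - 132/7, 17,114, 267, 418, 437]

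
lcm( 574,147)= 12054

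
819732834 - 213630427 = 606102407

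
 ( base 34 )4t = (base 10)165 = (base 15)b0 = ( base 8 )245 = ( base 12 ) 119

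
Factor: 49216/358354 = 2^5*233^( - 1) = 32/233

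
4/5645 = 4/5645=0.00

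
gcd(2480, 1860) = 620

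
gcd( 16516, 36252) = 4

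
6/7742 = 3/3871 = 0.00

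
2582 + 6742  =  9324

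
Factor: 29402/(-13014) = - 3^( - 3) * 61^1 =- 61/27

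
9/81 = 1/9 = 0.11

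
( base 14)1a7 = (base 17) 133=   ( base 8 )527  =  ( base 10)343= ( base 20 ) h3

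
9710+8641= 18351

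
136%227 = 136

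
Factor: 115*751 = 86365 =5^1 * 23^1*751^1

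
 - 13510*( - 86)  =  1161860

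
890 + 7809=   8699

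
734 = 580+154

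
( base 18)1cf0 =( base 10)9990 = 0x2706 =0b10011100000110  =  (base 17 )209b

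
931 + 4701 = 5632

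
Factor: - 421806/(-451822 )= 3^1*11^2*59^( - 1)*83^1*547^ (-1) = 30129/32273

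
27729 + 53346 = 81075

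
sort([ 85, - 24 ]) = [ - 24,85]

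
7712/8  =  964 = 964.00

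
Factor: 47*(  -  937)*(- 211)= 47^1*211^1*937^1=9292229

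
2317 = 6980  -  4663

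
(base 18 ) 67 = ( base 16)73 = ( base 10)115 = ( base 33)3g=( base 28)43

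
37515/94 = 37515/94 = 399.10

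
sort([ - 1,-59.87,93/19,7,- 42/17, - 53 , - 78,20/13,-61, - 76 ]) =[ - 78, - 76, - 61, - 59.87,-53, - 42/17, - 1,  20/13 , 93/19,  7]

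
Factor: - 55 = -5^1*11^1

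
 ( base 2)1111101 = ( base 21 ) 5k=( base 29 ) 49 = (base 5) 1000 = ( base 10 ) 125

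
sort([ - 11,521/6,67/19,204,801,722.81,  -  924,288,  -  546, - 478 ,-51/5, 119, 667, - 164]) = [ - 924, - 546, - 478, - 164, - 11,-51/5, 67/19, 521/6,119,204,288,  667 , 722.81, 801]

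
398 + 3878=4276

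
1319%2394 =1319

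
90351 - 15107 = 75244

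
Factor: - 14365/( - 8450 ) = 2^(-1 )*5^( - 1)*17^1 = 17/10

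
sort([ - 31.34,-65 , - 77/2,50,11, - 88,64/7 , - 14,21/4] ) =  [ - 88, - 65 ,-77/2, - 31.34, - 14,21/4,64/7, 11,50]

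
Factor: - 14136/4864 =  - 2^( - 5 )*3^1*31^1= -  93/32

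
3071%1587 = 1484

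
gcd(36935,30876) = 83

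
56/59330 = 28/29665=   0.00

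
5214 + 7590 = 12804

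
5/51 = 5/51 = 0.10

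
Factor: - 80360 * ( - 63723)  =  5120780280 = 2^3*3^1*5^1*7^2*11^1*41^1*1931^1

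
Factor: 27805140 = 2^2 *3^3*5^1*11^1*31^1*151^1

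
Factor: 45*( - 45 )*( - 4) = 8100  =  2^2*3^4*5^2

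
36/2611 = 36/2611 = 0.01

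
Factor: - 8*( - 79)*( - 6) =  - 3792  =  - 2^4*3^1*79^1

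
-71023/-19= 71023/19 = 3738.05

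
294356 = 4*73589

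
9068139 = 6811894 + 2256245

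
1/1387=1/1387= 0.00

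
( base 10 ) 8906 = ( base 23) GJ5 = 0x22ca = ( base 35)79g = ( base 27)c5n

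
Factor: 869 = 11^1*79^1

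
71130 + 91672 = 162802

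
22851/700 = 22851/700 =32.64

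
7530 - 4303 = 3227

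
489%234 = 21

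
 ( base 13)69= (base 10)87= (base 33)2l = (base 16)57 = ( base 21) 43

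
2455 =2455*1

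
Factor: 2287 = 2287^1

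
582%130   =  62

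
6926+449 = 7375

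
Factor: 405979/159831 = 3^( - 2)*43^( - 1)*983^1 = 983/387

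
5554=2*2777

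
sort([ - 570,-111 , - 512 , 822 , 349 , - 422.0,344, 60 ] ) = [ - 570, - 512  , - 422.0, - 111, 60,344, 349,822]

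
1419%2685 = 1419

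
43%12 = 7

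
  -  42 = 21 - 63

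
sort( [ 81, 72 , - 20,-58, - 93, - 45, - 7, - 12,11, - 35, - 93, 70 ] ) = [ - 93, - 93,  -  58, - 45,  -  35, - 20, - 12  , - 7, 11  ,  70,72,81] 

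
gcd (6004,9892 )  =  4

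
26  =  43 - 17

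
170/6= 85/3 = 28.33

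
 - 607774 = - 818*743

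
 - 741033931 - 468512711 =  - 1209546642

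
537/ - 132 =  - 5 + 41/44 =-4.07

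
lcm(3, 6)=6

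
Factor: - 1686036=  - 2^2 * 3^1 * 11^1*53^1*241^1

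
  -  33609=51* (  -  659)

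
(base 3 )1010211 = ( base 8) 1500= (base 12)594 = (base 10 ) 832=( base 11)697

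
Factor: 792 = 2^3*3^2*11^1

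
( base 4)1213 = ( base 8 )147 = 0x67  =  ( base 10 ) 103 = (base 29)3G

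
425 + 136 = 561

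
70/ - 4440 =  - 7/444 = -0.02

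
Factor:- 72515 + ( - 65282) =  - 137797 = - 11^1*12527^1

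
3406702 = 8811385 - 5404683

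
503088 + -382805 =120283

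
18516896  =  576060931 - 557544035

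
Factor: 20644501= 23^1*101^1 * 8887^1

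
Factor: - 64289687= - 7^1*11^1  *  43^1*  19417^1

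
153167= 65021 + 88146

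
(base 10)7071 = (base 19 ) 10b3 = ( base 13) 32ac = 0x1B9F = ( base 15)2166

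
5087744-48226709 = - 43138965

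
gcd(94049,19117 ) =1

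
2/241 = 2/241 = 0.01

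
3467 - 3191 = 276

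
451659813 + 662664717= 1114324530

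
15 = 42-27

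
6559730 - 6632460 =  - 72730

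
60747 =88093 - 27346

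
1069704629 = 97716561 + 971988068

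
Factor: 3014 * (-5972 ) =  - 17999608 = - 2^3*11^1*137^1*1493^1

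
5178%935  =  503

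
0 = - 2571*0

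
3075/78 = 39 + 11/26 =39.42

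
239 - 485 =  - 246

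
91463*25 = 2286575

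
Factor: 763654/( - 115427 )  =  -2^1*13^ ( - 2 ) *31^1*109^1*113^1*683^(-1) 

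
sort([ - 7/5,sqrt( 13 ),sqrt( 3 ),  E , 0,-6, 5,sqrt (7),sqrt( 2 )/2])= [ - 6, - 7/5, 0,sqrt( 2 )/2,  sqrt( 3 ),  sqrt( 7),E, sqrt ( 13 ),  5]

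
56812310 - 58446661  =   -1634351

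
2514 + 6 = 2520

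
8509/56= 8509/56  =  151.95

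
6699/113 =59 + 32/113 = 59.28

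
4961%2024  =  913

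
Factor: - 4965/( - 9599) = 3^1*5^1*29^( -1 ) = 15/29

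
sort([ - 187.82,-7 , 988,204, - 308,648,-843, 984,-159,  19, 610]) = [  -  843, - 308 , - 187.82,- 159, - 7,19, 204 , 610, 648, 984, 988] 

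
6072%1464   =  216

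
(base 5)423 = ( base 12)95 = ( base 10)113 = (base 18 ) 65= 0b1110001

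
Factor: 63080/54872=5^1*19^ ( - 2 )  *83^1  =  415/361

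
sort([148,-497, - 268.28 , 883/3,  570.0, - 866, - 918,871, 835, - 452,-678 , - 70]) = [ - 918  , - 866, - 678, - 497, - 452, - 268.28 , - 70,  148, 883/3,570.0 , 835, 871]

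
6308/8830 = 3154/4415 = 0.71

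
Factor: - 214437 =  - 3^1*71479^1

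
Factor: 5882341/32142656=2^( - 6) * 7^(-1)*13^( - 1 )*101^1*139^1*419^1*5519^( - 1) 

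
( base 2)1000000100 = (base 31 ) gk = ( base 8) 1004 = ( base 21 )13C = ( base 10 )516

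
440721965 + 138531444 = 579253409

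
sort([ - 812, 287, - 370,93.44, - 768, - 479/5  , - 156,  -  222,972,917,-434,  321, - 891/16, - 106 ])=[ - 812, - 768, - 434,- 370, - 222 , - 156, - 106, - 479/5,  -  891/16,93.44,287 , 321 , 917 , 972]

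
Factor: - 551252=  -  2^2*13^1 *10601^1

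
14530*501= 7279530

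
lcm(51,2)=102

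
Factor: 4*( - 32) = - 128=- 2^7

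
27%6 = 3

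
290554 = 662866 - 372312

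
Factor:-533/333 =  - 3^( - 2 )*13^1 * 37^( - 1)*41^1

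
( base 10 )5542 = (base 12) 325a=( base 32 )5d6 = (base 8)12646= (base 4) 1112212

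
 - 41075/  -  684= 41075/684 = 60.05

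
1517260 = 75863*20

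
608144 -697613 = -89469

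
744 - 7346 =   -  6602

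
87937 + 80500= 168437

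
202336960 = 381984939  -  179647979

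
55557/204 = 272+23/68 = 272.34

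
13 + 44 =57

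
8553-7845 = 708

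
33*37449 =1235817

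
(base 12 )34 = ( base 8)50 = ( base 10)40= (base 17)26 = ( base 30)1A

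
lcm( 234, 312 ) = 936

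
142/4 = 35 + 1/2 =35.50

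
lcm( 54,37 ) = 1998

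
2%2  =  0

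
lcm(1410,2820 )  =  2820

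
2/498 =1/249 = 0.00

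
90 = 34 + 56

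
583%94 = 19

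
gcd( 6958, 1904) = 14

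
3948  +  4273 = 8221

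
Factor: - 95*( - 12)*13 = 14820 = 2^2*3^1*5^1*13^1*19^1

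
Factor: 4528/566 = 2^3 = 8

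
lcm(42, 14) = 42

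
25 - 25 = 0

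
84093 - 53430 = 30663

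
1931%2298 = 1931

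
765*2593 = 1983645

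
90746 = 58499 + 32247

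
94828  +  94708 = 189536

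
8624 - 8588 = 36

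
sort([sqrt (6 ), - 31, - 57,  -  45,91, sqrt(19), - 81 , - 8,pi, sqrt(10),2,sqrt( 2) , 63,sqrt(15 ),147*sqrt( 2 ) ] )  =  [ - 81, - 57, - 45,  -  31, - 8 , sqrt( 2),2, sqrt ( 6), pi,sqrt( 10 ), sqrt( 15), sqrt ( 19 ),63,91,147*sqrt( 2 ) ] 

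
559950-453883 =106067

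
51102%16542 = 1476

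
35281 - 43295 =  - 8014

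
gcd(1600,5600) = 800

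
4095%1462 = 1171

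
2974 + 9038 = 12012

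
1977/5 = 1977/5 = 395.40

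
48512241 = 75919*639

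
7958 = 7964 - 6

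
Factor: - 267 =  - 3^1 * 89^1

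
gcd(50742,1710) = 18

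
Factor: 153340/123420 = 3^(-1)*11^( - 1 )*41^1 = 41/33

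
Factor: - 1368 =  - 2^3*3^2 * 19^1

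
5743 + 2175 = 7918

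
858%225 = 183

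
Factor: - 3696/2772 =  - 4/3  =  -  2^2*3^( - 1) 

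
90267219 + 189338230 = 279605449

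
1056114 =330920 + 725194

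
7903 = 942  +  6961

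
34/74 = 17/37 = 0.46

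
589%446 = 143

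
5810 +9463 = 15273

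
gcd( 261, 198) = 9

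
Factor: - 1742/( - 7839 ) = 2^1*3^( - 2) = 2/9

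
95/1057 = 95/1057 = 0.09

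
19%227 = 19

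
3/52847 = 3/52847 = 0.00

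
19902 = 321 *62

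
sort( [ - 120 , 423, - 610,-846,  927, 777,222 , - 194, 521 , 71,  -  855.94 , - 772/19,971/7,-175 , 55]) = [-855.94, -846, - 610, - 194 ,-175, - 120, - 772/19,55, 71 , 971/7,222,423, 521,777, 927 ] 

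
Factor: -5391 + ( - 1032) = -3^1*2141^1=- 6423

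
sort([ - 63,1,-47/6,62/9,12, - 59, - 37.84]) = [ - 63, - 59, - 37.84,- 47/6,1,62/9, 12 ] 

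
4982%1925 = 1132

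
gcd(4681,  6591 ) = 1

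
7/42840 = 1/6120 = 0.00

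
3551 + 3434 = 6985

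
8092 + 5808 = 13900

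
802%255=37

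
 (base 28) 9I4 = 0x1d8c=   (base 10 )7564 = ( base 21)h34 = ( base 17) 192G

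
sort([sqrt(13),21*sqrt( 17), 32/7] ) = [ sqrt( 13),32/7,21*sqrt ( 17)] 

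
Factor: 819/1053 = 3^( - 2)*7^1 = 7/9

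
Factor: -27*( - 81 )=2187 =3^7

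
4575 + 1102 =5677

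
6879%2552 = 1775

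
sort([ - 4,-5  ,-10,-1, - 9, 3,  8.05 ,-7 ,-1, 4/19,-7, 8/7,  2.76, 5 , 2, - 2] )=[-10 ,-9,  -  7,-7,  -  5,-4, - 2, -1,- 1, 4/19,8/7  ,  2 , 2.76,3, 5,8.05]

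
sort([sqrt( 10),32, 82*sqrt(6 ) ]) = [ sqrt (10),32, 82*sqrt (6 ) ]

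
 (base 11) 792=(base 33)so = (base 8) 1664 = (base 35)R3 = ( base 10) 948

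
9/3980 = 9/3980= 0.00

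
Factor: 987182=2^1 * 7^1*107^1*659^1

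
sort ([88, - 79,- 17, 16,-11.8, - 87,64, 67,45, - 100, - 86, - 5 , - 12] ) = [ - 100, - 87, - 86, - 79,-17, - 12, - 11.8 , - 5, 16 , 45,64, 67,88 ] 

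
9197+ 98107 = 107304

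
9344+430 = 9774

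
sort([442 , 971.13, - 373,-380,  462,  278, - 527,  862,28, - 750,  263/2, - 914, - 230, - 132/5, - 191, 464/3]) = [ - 914, - 750, - 527, - 380,-373 , - 230, - 191, - 132/5, 28, 263/2,464/3,278,442 , 462 , 862,971.13 ] 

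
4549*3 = 13647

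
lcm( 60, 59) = 3540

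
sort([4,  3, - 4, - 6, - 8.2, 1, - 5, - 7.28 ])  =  [ - 8.2, - 7.28, - 6, - 5, - 4,1, 3,4 ]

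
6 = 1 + 5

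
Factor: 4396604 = 2^2*71^1 *113^1*137^1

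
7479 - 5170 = 2309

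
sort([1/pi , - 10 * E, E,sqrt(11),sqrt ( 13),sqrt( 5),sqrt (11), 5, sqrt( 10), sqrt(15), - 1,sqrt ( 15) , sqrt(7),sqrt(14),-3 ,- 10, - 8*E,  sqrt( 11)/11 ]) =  [ - 10*E, - 8 * E, - 10,- 3,-1, sqrt (11)/11, 1/pi,sqrt (5),sqrt( 7 ),  E , sqrt(10),sqrt( 11),sqrt(11),  sqrt(13),sqrt(14),sqrt(15) , sqrt(15), 5]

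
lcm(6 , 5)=30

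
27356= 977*28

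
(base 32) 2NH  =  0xAF1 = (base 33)2IT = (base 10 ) 2801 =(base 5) 42201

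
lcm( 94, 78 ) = 3666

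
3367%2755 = 612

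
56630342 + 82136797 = 138767139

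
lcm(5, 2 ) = 10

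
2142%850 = 442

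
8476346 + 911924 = 9388270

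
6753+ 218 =6971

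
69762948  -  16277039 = 53485909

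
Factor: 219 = 3^1 * 73^1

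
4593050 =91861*50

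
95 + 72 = 167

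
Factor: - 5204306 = - 2^1 * 347^1*7499^1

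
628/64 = 9+ 13/16 = 9.81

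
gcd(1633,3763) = 71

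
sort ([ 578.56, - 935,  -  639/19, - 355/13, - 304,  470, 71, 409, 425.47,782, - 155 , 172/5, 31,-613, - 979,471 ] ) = [-979, -935, - 613, - 304, - 155, - 639/19,-355/13,31, 172/5, 71, 409, 425.47, 470, 471, 578.56, 782 ] 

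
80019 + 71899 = 151918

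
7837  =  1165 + 6672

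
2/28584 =1/14292 = 0.00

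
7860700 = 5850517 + 2010183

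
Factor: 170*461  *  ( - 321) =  - 25156770 =-2^1 *3^1 * 5^1*17^1*107^1*461^1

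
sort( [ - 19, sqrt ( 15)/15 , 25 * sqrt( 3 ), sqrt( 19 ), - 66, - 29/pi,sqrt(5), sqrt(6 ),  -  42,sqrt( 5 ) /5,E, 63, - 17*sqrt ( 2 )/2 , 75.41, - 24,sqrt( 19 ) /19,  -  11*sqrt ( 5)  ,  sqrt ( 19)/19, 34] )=[- 66, - 42,  -  11  *sqrt(5 ),  -  24, - 19,  -  17*sqrt( 2 ) /2, - 29/pi, sqrt(19) /19, sqrt(19 ) /19,sqrt(15 )/15, sqrt (5 )/5,sqrt(5), sqrt(6), E, sqrt(19), 34,25*sqrt( 3 ),  63,75.41 ]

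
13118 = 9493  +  3625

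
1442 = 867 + 575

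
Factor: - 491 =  - 491^1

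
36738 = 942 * 39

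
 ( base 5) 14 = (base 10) 9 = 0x9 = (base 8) 11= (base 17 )9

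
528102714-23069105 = 505033609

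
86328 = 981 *88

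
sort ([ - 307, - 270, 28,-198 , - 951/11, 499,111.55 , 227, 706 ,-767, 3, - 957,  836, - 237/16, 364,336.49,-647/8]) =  [ - 957,-767 , - 307, - 270,-198, - 951/11,- 647/8, - 237/16,  3,28, 111.55, 227,336.49,364, 499, 706, 836]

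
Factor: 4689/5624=2^( - 3 )*3^2*19^( - 1 )*37^( - 1)* 521^1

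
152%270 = 152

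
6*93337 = 560022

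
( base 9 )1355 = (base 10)1022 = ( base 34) u2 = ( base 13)608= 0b1111111110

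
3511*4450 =15623950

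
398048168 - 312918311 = 85129857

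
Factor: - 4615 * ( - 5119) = 5^1*13^1 * 71^1  *5119^1 = 23624185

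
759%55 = 44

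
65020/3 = 21673 + 1/3 = 21673.33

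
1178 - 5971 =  - 4793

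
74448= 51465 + 22983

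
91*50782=4621162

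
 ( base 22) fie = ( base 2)1110111110110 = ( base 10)7670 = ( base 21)H85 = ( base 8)16766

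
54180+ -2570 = 51610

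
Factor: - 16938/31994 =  - 3^2*17^( - 1) = - 9/17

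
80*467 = 37360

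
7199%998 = 213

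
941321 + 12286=953607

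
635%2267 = 635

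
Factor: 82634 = 2^1*79^1*523^1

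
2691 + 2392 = 5083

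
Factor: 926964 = 2^2*3^4*2861^1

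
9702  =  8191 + 1511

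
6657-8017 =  - 1360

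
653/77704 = 653/77704 = 0.01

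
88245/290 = 17649/58= 304.29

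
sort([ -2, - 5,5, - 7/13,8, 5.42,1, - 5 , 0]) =[ - 5, - 5,  -  2, - 7/13,0, 1,5,5.42 , 8 ]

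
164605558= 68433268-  - 96172290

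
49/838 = 49/838 = 0.06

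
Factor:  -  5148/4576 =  - 2^( - 3)*3^2 =- 9/8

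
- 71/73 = - 1 + 2/73  =  - 0.97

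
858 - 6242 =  - 5384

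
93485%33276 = 26933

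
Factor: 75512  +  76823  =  152335 = 5^1*30467^1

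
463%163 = 137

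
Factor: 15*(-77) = - 1155= - 3^1*5^1* 7^1*11^1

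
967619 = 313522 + 654097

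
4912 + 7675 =12587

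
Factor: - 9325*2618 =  - 24412850 = -  2^1*5^2*7^1*11^1*17^1*373^1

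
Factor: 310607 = 11^2 * 17^1*151^1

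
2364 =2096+268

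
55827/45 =1240  +  3/5=1240.60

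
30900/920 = 1545/46 = 33.59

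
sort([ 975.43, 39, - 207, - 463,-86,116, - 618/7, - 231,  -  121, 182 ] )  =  [ - 463,-231, - 207, - 121, - 618/7, - 86,39, 116,182,975.43 ] 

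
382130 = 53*7210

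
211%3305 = 211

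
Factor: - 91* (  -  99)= 3^2 * 7^1 * 11^1*13^1 = 9009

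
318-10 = 308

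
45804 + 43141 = 88945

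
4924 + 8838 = 13762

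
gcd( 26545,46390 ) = 5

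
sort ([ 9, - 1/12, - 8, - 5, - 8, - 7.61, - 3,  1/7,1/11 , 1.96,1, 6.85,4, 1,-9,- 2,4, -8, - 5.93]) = [- 9,-8, - 8,  -  8,-7.61, - 5.93, - 5, -3, - 2, - 1/12,1/11, 1/7 , 1,1,  1.96, 4,4,6.85,9] 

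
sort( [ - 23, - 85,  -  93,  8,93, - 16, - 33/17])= [-93 , - 85, - 23, - 16, - 33/17, 8 , 93]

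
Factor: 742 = 2^1*7^1*53^1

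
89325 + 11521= 100846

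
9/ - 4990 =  - 9/4990=- 0.00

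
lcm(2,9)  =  18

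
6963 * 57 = 396891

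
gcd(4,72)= 4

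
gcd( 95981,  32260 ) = 1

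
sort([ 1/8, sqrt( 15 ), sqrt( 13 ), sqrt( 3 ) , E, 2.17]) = [1/8, sqrt( 3),  2.17,E,sqrt( 13) , sqrt( 15) ]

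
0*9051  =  0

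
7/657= 7/657= 0.01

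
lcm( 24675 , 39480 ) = 197400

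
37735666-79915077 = -42179411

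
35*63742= 2230970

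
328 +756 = 1084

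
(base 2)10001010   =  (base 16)8A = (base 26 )58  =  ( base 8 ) 212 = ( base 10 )138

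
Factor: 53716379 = 17^1 *67^1 * 47161^1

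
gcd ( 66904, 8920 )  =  8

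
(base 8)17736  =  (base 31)8F5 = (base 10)8158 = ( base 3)102012011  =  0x1FDE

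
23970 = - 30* ( - 799)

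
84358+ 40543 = 124901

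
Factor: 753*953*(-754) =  - 541077186 = - 2^1*3^1*13^1*29^1*251^1*953^1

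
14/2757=14/2757=0.01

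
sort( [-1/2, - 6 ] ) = [ - 6, - 1/2]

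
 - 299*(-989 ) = 295711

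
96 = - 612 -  - 708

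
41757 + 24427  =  66184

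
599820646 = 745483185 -145662539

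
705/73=705/73 = 9.66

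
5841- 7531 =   -  1690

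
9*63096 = 567864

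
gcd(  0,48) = 48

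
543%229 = 85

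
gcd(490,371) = 7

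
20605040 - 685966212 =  - 665361172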